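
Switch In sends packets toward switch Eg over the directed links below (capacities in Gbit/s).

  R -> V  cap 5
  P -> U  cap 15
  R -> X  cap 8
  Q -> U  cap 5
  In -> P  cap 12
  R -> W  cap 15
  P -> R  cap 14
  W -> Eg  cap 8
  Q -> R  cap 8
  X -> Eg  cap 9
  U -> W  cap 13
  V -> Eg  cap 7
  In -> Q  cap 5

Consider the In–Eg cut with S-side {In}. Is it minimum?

Yes — it is a minimum cut (capacity 17).

Given cut capacity: 12 + 5 = 17.
Augment In→P→R→V→Eg: bottleneck 5, flow now 5.
Augment In→P→R→W→Eg: bottleneck 7, flow now 12.
Augment In→Q→R→W→Eg: bottleneck 1, flow now 13.
Augment In→Q→R→X→Eg: bottleneck 4, flow now 17.
No augmenting path remains; maximum flow = 17.
Cut capacity 17 equals the max flow, so it is a minimum cut.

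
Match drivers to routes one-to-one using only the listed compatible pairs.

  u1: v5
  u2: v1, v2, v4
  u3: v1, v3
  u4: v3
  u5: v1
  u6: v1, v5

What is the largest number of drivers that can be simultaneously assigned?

4

Unit-capacity flow: source→left, listed edges, right→sink; max matching = max flow.
Augmenting path u1→v5 (+1); matched 1.
Augmenting path u2→v1 (+1); matched 2.
Augmenting path u3→v3 (+1); matched 3.
Augmenting path u5→v1→u2→v2 (+1); matched 4.
No augmenting path remains; maximum matching = 4.
König certificate: {u2, v1, v3, v5} is a vertex cover of size 4 (every listed pair touches it), so no matching can be larger.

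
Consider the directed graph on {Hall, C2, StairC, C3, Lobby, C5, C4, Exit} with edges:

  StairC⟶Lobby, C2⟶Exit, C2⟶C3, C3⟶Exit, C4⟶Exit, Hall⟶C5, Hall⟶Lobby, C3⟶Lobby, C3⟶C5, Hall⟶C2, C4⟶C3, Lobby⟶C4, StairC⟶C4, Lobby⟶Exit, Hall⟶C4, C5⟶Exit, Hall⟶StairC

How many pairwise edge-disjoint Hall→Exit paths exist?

Assign every edge capacity 1; by Menger, the answer equals the max flow.
Path Hall→C2→Exit (+1); total 1.
Path Hall→Lobby→Exit (+1); total 2.
Path Hall→C5→Exit (+1); total 3.
Path Hall→C4→Exit (+1); total 4.
Path Hall→StairC→C4→C3→Exit (+1); total 5.
No residual Hall→Exit path; max flow = 5.
Certifying cut of size 5: {Hall→C2, Hall→C4, Hall→C5, Hall→Lobby, Hall→StairC}.

5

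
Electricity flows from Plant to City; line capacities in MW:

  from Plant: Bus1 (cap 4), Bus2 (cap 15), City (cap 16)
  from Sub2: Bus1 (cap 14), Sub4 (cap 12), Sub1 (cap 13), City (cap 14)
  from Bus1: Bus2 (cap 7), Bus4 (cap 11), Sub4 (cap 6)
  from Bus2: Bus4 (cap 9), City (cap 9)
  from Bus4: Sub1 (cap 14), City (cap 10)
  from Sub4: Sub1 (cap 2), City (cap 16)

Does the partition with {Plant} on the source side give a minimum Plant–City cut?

Yes — it is a minimum cut (capacity 35).

Given cut capacity: 4 + 15 + 16 = 35.
Augment Plant→City: bottleneck 16, flow now 16.
Augment Plant→Bus2→City: bottleneck 9, flow now 25.
Augment Plant→Bus1→Bus4→City: bottleneck 4, flow now 29.
Augment Plant→Bus2→Bus4→City: bottleneck 6, flow now 35.
No augmenting path remains; maximum flow = 35.
Cut capacity 35 equals the max flow, so it is a minimum cut.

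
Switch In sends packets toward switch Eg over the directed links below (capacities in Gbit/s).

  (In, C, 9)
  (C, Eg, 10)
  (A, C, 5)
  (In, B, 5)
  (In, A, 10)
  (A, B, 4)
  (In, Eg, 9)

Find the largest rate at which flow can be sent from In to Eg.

Augment In→Eg: bottleneck 9, flow now 9.
Augment In→C→Eg: bottleneck 9, flow now 18.
Augment In→A→C→Eg: bottleneck 1, flow now 19.
No augmenting path remains; maximum flow = 19.
In the residual graph, reachable from In: {In, A, B, C}.
Min-cut edges: In→Eg (9), C→Eg (10); capacity 9 + 10 = 19.
This cut is saturated, so no flow can exceed 19.

19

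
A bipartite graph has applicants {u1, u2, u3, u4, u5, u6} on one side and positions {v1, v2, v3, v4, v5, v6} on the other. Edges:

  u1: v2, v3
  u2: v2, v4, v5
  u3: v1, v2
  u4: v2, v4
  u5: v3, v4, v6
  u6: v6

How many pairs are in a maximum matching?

Unit-capacity flow: source→left, listed edges, right→sink; max matching = max flow.
Augmenting path u1→v2 (+1); matched 1.
Augmenting path u2→v4 (+1); matched 2.
Augmenting path u3→v1 (+1); matched 3.
Augmenting path u5→v3 (+1); matched 4.
Augmenting path u6→v6 (+1); matched 5.
Augmenting path u4→v4→u2→v5 (+1); matched 6.
No augmenting path remains; maximum matching = 6.
König certificate: {u1, u2, u3, u4, u5, u6} is a vertex cover of size 6 (every listed pair touches it), so no matching can be larger.

6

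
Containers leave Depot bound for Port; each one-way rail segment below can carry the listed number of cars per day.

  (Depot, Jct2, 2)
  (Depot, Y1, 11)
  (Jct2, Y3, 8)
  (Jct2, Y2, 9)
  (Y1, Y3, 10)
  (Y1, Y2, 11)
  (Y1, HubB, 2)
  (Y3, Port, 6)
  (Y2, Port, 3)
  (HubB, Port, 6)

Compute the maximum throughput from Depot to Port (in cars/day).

11

Augment Depot→Jct2→Y3→Port: bottleneck 2, flow now 2.
Augment Depot→Y1→Y3→Port: bottleneck 4, flow now 6.
Augment Depot→Y1→Y2→Port: bottleneck 3, flow now 9.
Augment Depot→Y1→HubB→Port: bottleneck 2, flow now 11.
No augmenting path remains; maximum flow = 11.
In the residual graph, reachable from Depot: {Depot, Jct2, Y1, Y3, Y2}.
Min-cut edges: Y1→HubB (2), Y3→Port (6), Y2→Port (3); capacity 2 + 6 + 3 = 11.
This cut is saturated, so no flow can exceed 11.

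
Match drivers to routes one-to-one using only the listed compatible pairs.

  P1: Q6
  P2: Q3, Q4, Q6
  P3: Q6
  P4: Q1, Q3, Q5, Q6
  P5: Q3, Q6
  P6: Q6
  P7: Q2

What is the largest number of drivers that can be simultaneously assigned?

Unit-capacity flow: source→left, listed edges, right→sink; max matching = max flow.
Augmenting path P1→Q6 (+1); matched 1.
Augmenting path P2→Q3 (+1); matched 2.
Augmenting path P4→Q1 (+1); matched 3.
Augmenting path P7→Q2 (+1); matched 4.
Augmenting path P5→Q3→P2→Q4 (+1); matched 5.
No augmenting path remains; maximum matching = 5.
König certificate: {P2, P4, P5, P7, Q6} is a vertex cover of size 5 (every listed pair touches it), so no matching can be larger.

5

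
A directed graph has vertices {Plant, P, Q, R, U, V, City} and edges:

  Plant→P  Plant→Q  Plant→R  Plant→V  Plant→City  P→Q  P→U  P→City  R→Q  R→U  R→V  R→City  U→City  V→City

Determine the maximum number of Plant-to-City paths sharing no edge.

4

Assign every edge capacity 1; by Menger, the answer equals the max flow.
Path Plant→City (+1); total 1.
Path Plant→P→City (+1); total 2.
Path Plant→R→City (+1); total 3.
Path Plant→V→City (+1); total 4.
No residual Plant→City path; max flow = 4.
Certifying cut of size 4: {Plant→City, Plant→P, Plant→R, Plant→V}.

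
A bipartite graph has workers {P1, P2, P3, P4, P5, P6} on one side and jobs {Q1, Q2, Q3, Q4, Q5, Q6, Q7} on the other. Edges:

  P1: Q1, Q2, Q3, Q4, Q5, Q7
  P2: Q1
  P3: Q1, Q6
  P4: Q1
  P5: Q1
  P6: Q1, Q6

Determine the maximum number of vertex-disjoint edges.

3

Unit-capacity flow: source→left, listed edges, right→sink; max matching = max flow.
Augmenting path P1→Q1 (+1); matched 1.
Augmenting path P3→Q6 (+1); matched 2.
Augmenting path P2→Q1→P1→Q2 (+1); matched 3.
No augmenting path remains; maximum matching = 3.
König certificate: {P1, Q1, Q6} is a vertex cover of size 3 (every listed pair touches it), so no matching can be larger.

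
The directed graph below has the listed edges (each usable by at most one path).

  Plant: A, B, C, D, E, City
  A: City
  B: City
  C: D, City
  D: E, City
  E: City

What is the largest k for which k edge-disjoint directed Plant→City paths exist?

Assign every edge capacity 1; by Menger, the answer equals the max flow.
Path Plant→City (+1); total 1.
Path Plant→A→City (+1); total 2.
Path Plant→B→City (+1); total 3.
Path Plant→C→City (+1); total 4.
Path Plant→D→City (+1); total 5.
Path Plant→E→City (+1); total 6.
No residual Plant→City path; max flow = 6.
Certifying cut of size 6: {Plant→A, Plant→B, Plant→C, Plant→City, Plant→D, Plant→E}.

6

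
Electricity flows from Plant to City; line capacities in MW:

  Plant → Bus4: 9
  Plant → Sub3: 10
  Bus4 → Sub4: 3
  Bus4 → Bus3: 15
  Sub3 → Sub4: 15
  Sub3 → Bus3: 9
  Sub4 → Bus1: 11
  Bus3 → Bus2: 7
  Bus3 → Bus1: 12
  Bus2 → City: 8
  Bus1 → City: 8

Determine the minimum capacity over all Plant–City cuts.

15

Augment Plant→Bus4→Sub4→Bus1→City: bottleneck 3, flow now 3.
Augment Plant→Bus4→Bus3→Bus2→City: bottleneck 6, flow now 9.
Augment Plant→Sub3→Sub4→Bus1→City: bottleneck 5, flow now 14.
Augment Plant→Sub3→Bus3→Bus2→City: bottleneck 1, flow now 15.
No augmenting path remains; maximum flow = 15.
By max-flow min-cut, the minimum cut capacity equals the max flow.
In the residual graph, reachable from Plant: {Plant, Bus4, Sub3, Sub4, Bus3, Bus1}.
Min-cut edges: Bus3→Bus2 (7), Bus1→City (8); capacity 7 + 8 = 15.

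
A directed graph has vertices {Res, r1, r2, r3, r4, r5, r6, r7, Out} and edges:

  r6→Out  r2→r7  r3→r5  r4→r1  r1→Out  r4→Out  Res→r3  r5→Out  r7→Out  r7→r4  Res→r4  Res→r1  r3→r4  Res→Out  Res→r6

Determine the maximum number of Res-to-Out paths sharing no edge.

5

Assign every edge capacity 1; by Menger, the answer equals the max flow.
Path Res→Out (+1); total 1.
Path Res→r1→Out (+1); total 2.
Path Res→r4→Out (+1); total 3.
Path Res→r6→Out (+1); total 4.
Path Res→r3→r5→Out (+1); total 5.
No residual Res→Out path; max flow = 5.
Certifying cut of size 5: {Res→Out, Res→r1, Res→r3, Res→r4, Res→r6}.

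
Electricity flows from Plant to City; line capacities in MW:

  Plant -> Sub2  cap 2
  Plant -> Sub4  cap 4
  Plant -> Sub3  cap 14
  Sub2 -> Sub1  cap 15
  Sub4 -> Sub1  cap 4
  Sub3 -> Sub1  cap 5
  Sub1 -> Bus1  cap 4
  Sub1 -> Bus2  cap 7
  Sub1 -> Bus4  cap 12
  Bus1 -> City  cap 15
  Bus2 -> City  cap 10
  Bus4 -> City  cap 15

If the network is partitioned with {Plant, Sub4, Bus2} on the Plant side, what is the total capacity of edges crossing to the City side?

Edges leaving {Plant, Sub4, Bus2}: Plant→Sub2 (2), Plant→Sub3 (14), Sub4→Sub1 (4), Bus2→City (10).
Cut capacity = 2 + 14 + 4 + 10 = 30.

30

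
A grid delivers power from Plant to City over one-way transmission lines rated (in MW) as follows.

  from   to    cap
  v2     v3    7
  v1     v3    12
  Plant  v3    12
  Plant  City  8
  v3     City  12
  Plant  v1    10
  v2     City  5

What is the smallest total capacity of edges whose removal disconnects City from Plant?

Augment Plant→City: bottleneck 8, flow now 8.
Augment Plant→v3→City: bottleneck 12, flow now 20.
No augmenting path remains; maximum flow = 20.
By max-flow min-cut, the minimum cut capacity equals the max flow.
In the residual graph, reachable from Plant: {Plant, v1, v3}.
Min-cut edges: Plant→City (8), v3→City (12); capacity 8 + 12 = 20.

20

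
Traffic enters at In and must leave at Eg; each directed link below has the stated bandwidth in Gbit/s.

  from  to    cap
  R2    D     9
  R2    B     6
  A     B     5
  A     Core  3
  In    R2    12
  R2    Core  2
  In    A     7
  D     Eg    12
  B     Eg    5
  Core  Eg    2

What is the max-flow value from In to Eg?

16

Augment In→A→Core→Eg: bottleneck 2, flow now 2.
Augment In→A→B→Eg: bottleneck 5, flow now 7.
Augment In→R2→D→Eg: bottleneck 9, flow now 16.
No augmenting path remains; maximum flow = 16.
In the residual graph, reachable from In: {In, A, R2, Core, B}.
Min-cut edges: R2→D (9), Core→Eg (2), B→Eg (5); capacity 9 + 2 + 5 = 16.
This cut is saturated, so no flow can exceed 16.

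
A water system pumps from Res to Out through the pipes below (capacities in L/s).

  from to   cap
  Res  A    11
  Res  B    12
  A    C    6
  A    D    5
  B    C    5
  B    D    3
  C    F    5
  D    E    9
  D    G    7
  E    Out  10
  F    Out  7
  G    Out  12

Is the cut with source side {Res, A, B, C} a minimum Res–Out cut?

Given cut capacity: 5 + 3 + 5 = 13.
Augment Res→A→C→F→Out: bottleneck 5, flow now 5.
Augment Res→A→D→E→Out: bottleneck 5, flow now 10.
Augment Res→B→D→E→Out: bottleneck 3, flow now 13.
No augmenting path remains; maximum flow = 13.
Cut capacity 13 equals the max flow, so it is a minimum cut.

Yes — it is a minimum cut (capacity 13).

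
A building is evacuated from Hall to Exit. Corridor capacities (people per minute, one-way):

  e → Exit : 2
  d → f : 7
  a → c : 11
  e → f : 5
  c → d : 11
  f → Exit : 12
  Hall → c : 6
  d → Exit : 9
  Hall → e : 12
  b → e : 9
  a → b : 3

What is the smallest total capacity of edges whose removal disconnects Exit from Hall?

Augment Hall→e→Exit: bottleneck 2, flow now 2.
Augment Hall→c→d→Exit: bottleneck 6, flow now 8.
Augment Hall→e→f→Exit: bottleneck 5, flow now 13.
No augmenting path remains; maximum flow = 13.
By max-flow min-cut, the minimum cut capacity equals the max flow.
In the residual graph, reachable from Hall: {Hall, e}.
Min-cut edges: Hall→c (6), e→f (5), e→Exit (2); capacity 6 + 5 + 2 = 13.

13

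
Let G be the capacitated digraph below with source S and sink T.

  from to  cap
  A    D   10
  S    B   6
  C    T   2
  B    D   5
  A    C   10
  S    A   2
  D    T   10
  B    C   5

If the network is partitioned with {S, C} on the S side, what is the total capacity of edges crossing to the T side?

10

Edges leaving {S, C}: S→A (2), S→B (6), C→T (2).
Cut capacity = 2 + 6 + 2 = 10.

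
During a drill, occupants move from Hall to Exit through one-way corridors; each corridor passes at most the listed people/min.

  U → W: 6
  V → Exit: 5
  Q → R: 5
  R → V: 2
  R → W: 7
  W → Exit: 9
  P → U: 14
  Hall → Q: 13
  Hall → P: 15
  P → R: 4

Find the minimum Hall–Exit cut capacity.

Augment Hall→P→R→V→Exit: bottleneck 2, flow now 2.
Augment Hall→P→R→W→Exit: bottleneck 2, flow now 4.
Augment Hall→P→U→W→Exit: bottleneck 6, flow now 10.
Augment Hall→Q→R→W→Exit: bottleneck 1, flow now 11.
No augmenting path remains; maximum flow = 11.
By max-flow min-cut, the minimum cut capacity equals the max flow.
In the residual graph, reachable from Hall: {Hall, P, Q, R, U, W}.
Min-cut edges: R→V (2), W→Exit (9); capacity 2 + 9 = 11.

11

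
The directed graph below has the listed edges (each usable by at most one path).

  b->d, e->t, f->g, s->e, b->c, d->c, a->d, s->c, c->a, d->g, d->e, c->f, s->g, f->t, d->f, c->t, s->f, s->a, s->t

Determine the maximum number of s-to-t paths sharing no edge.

4

Assign every edge capacity 1; by Menger, the answer equals the max flow.
Path s→t (+1); total 1.
Path s→c→t (+1); total 2.
Path s→e→t (+1); total 3.
Path s→f→t (+1); total 4.
No residual s→t path; max flow = 4.
Certifying cut of size 4: {c→t, e→t, f→t, s→t}.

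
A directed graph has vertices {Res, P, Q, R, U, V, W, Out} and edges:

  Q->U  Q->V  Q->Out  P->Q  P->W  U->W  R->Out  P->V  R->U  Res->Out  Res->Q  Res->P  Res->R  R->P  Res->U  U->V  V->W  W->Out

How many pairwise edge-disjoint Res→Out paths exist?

Assign every edge capacity 1; by Menger, the answer equals the max flow.
Path Res→Out (+1); total 1.
Path Res→Q→Out (+1); total 2.
Path Res→R→Out (+1); total 3.
Path Res→P→W→Out (+1); total 4.
No residual Res→Out path; max flow = 4.
Certifying cut of size 4: {Q→Out, Res→Out, Res→R, W→Out}.

4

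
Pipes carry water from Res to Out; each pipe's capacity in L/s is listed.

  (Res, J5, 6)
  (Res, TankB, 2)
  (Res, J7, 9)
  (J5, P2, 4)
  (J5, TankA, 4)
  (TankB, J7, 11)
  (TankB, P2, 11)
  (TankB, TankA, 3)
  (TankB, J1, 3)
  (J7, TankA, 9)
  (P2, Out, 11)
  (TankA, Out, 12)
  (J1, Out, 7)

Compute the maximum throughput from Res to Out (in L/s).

Augment Res→J5→P2→Out: bottleneck 4, flow now 4.
Augment Res→J5→TankA→Out: bottleneck 2, flow now 6.
Augment Res→TankB→P2→Out: bottleneck 2, flow now 8.
Augment Res→J7→TankA→Out: bottleneck 9, flow now 17.
No augmenting path remains; maximum flow = 17.
In the residual graph, reachable from Res: {Res}.
Min-cut edges: Res→J5 (6), Res→TankB (2), Res→J7 (9); capacity 6 + 2 + 9 = 17.
This cut is saturated, so no flow can exceed 17.

17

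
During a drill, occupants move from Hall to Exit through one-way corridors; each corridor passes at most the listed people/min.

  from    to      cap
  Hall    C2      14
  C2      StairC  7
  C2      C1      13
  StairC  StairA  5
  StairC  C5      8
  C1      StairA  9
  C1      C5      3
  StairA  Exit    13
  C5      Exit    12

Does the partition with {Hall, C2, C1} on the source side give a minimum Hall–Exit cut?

No — its capacity is 19, but the minimum cut has capacity 14.

Given cut capacity: 7 + 9 + 3 = 19.
Augment Hall→C2→StairC→StairA→Exit: bottleneck 5, flow now 5.
Augment Hall→C2→StairC→C5→Exit: bottleneck 2, flow now 7.
Augment Hall→C2→C1→StairA→Exit: bottleneck 7, flow now 14.
No augmenting path remains; maximum flow = 14.
In the residual graph, reachable from Hall: {Hall}.
Min-cut edges: Hall→C2 (14); capacity 14 = 14.
Cut capacity 19 exceeds the max flow 14, so it is not minimum.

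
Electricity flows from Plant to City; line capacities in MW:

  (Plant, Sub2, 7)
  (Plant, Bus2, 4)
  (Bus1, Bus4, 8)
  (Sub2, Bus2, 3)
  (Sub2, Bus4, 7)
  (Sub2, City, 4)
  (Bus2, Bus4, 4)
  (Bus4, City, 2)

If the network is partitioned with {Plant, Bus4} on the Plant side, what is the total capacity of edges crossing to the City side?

Edges leaving {Plant, Bus4}: Plant→Sub2 (7), Plant→Bus2 (4), Bus4→City (2).
Cut capacity = 7 + 4 + 2 = 13.

13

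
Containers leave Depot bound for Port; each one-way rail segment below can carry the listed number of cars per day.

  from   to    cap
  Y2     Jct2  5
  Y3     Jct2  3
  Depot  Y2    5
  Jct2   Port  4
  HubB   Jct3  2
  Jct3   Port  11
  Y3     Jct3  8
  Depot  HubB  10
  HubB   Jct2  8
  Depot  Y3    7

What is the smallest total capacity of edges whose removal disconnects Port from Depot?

13

Augment Depot→HubB→Jct3→Port: bottleneck 2, flow now 2.
Augment Depot→HubB→Jct2→Port: bottleneck 4, flow now 6.
Augment Depot→Y3→Jct3→Port: bottleneck 7, flow now 13.
No augmenting path remains; maximum flow = 13.
By max-flow min-cut, the minimum cut capacity equals the max flow.
In the residual graph, reachable from Depot: {Depot, HubB, Y2, Jct2}.
Min-cut edges: Depot→Y3 (7), HubB→Jct3 (2), Jct2→Port (4); capacity 7 + 2 + 4 = 13.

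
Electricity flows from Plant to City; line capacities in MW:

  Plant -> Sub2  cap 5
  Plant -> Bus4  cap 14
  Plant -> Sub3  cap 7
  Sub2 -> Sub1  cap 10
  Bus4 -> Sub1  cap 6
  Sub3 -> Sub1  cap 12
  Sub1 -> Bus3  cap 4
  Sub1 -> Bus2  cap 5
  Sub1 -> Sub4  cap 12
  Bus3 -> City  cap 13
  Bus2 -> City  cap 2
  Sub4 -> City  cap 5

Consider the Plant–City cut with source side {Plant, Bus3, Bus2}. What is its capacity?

Edges leaving {Plant, Bus3, Bus2}: Plant→Sub2 (5), Plant→Bus4 (14), Plant→Sub3 (7), Bus3→City (13), Bus2→City (2).
Cut capacity = 5 + 14 + 7 + 13 + 2 = 41.

41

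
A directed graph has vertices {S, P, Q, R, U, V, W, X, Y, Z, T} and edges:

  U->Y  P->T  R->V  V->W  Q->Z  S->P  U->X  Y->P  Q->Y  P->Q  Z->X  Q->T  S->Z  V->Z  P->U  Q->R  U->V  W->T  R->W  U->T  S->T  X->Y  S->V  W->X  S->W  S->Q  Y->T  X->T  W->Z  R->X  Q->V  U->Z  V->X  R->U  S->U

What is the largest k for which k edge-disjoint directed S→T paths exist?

Assign every edge capacity 1; by Menger, the answer equals the max flow.
Path S→T (+1); total 1.
Path S→P→T (+1); total 2.
Path S→Q→T (+1); total 3.
Path S→U→T (+1); total 4.
Path S→W→T (+1); total 5.
Path S→V→X→T (+1); total 6.
Path S→Z→X→Y→T (+1); total 7.
No residual S→T path; max flow = 7.
Certifying cut of size 7: {S→P, S→Q, S→T, S→U, S→V, S→W, S→Z}.

7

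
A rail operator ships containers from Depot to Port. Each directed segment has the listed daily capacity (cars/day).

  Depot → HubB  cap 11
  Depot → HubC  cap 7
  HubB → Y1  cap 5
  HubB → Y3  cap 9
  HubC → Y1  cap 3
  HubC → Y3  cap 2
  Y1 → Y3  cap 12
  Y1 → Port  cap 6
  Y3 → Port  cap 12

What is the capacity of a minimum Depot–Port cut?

16

Augment Depot→HubB→Y1→Port: bottleneck 5, flow now 5.
Augment Depot→HubB→Y3→Port: bottleneck 6, flow now 11.
Augment Depot→HubC→Y1→Port: bottleneck 1, flow now 12.
Augment Depot→HubC→Y3→Port: bottleneck 2, flow now 14.
Augment Depot→HubC→Y1→Y3→Port: bottleneck 2, flow now 16.
No augmenting path remains; maximum flow = 16.
By max-flow min-cut, the minimum cut capacity equals the max flow.
In the residual graph, reachable from Depot: {Depot, HubC}.
Min-cut edges: Depot→HubB (11), HubC→Y1 (3), HubC→Y3 (2); capacity 11 + 3 + 2 = 16.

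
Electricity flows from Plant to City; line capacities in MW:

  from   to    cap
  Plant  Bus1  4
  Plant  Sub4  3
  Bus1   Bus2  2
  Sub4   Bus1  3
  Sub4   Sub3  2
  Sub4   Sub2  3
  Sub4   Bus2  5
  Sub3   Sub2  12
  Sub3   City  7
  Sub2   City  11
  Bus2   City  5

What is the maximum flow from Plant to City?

Augment Plant→Bus1→Bus2→City: bottleneck 2, flow now 2.
Augment Plant→Sub4→Sub3→City: bottleneck 2, flow now 4.
Augment Plant→Sub4→Sub2→City: bottleneck 1, flow now 5.
No augmenting path remains; maximum flow = 5.
In the residual graph, reachable from Plant: {Plant, Bus1}.
Min-cut edges: Plant→Sub4 (3), Bus1→Bus2 (2); capacity 3 + 2 = 5.
This cut is saturated, so no flow can exceed 5.

5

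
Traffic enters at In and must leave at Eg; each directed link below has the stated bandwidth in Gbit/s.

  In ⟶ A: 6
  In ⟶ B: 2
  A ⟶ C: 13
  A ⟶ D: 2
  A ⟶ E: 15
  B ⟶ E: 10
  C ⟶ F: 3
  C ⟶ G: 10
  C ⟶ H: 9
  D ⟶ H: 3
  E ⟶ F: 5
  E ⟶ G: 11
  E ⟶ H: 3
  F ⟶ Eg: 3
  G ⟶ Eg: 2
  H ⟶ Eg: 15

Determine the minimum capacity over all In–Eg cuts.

8

Augment In→A→C→F→Eg: bottleneck 3, flow now 3.
Augment In→A→C→G→Eg: bottleneck 2, flow now 5.
Augment In→A→C→H→Eg: bottleneck 1, flow now 6.
Augment In→B→E→H→Eg: bottleneck 2, flow now 8.
No augmenting path remains; maximum flow = 8.
By max-flow min-cut, the minimum cut capacity equals the max flow.
In the residual graph, reachable from In: {In}.
Min-cut edges: In→A (6), In→B (2); capacity 6 + 2 = 8.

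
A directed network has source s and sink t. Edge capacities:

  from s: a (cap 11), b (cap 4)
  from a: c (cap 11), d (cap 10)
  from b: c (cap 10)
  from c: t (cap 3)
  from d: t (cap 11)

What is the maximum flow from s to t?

Augment s→a→c→t: bottleneck 3, flow now 3.
Augment s→a→d→t: bottleneck 8, flow now 11.
Augment s→b→c→a→d→t: bottleneck 2, flow now 13. (uses reverse residual edge)
No augmenting path remains; maximum flow = 13.
In the residual graph, reachable from s: {s, a, b, c}.
Min-cut edges: a→d (10), c→t (3); capacity 10 + 3 = 13.
This cut is saturated, so no flow can exceed 13.

13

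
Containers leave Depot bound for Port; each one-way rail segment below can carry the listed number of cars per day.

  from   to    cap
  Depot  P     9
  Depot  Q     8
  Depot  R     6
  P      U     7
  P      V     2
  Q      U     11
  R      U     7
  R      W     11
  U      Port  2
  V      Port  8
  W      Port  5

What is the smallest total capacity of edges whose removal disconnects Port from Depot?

Augment Depot→P→U→Port: bottleneck 2, flow now 2.
Augment Depot→P→V→Port: bottleneck 2, flow now 4.
Augment Depot→R→W→Port: bottleneck 5, flow now 9.
No augmenting path remains; maximum flow = 9.
By max-flow min-cut, the minimum cut capacity equals the max flow.
In the residual graph, reachable from Depot: {Depot, P, Q, R, U, W}.
Min-cut edges: P→V (2), U→Port (2), W→Port (5); capacity 2 + 2 + 5 = 9.

9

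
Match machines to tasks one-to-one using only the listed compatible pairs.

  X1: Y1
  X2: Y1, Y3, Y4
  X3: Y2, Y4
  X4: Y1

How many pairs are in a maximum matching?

3

Unit-capacity flow: source→left, listed edges, right→sink; max matching = max flow.
Augmenting path X1→Y1 (+1); matched 1.
Augmenting path X2→Y3 (+1); matched 2.
Augmenting path X3→Y2 (+1); matched 3.
No augmenting path remains; maximum matching = 3.
König certificate: {X2, X3, Y1} is a vertex cover of size 3 (every listed pair touches it), so no matching can be larger.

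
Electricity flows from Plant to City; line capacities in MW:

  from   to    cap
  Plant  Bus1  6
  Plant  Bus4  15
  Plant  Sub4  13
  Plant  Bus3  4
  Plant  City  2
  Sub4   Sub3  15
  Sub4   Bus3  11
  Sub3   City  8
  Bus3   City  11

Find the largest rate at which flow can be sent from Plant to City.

19

Augment Plant→City: bottleneck 2, flow now 2.
Augment Plant→Bus3→City: bottleneck 4, flow now 6.
Augment Plant→Sub4→Sub3→City: bottleneck 8, flow now 14.
Augment Plant→Sub4→Bus3→City: bottleneck 5, flow now 19.
No augmenting path remains; maximum flow = 19.
In the residual graph, reachable from Plant: {Plant, Bus1, Bus4}.
Min-cut edges: Plant→Sub4 (13), Plant→Bus3 (4), Plant→City (2); capacity 13 + 4 + 2 = 19.
This cut is saturated, so no flow can exceed 19.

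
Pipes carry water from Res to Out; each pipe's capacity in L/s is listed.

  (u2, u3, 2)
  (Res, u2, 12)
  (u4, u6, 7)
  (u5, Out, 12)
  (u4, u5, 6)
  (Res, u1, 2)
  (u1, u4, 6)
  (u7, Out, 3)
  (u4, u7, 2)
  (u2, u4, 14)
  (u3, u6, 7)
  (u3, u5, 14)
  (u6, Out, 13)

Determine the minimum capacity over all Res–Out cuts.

14

Augment Res→u1→u4→u5→Out: bottleneck 2, flow now 2.
Augment Res→u2→u3→u5→Out: bottleneck 2, flow now 4.
Augment Res→u2→u4→u5→Out: bottleneck 4, flow now 8.
Augment Res→u2→u4→u6→Out: bottleneck 6, flow now 14.
No augmenting path remains; maximum flow = 14.
By max-flow min-cut, the minimum cut capacity equals the max flow.
In the residual graph, reachable from Res: {Res}.
Min-cut edges: Res→u1 (2), Res→u2 (12); capacity 2 + 12 = 14.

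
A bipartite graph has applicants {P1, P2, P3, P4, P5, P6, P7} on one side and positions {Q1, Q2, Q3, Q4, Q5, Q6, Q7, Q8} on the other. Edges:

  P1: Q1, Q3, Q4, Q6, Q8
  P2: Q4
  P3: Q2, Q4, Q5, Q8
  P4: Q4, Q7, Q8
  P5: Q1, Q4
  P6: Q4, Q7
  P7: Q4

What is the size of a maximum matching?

6

Unit-capacity flow: source→left, listed edges, right→sink; max matching = max flow.
Augmenting path P1→Q1 (+1); matched 1.
Augmenting path P2→Q4 (+1); matched 2.
Augmenting path P3→Q2 (+1); matched 3.
Augmenting path P4→Q7 (+1); matched 4.
Augmenting path P5→Q1→P1→Q3 (+1); matched 5.
Augmenting path P6→Q7→P4→Q8 (+1); matched 6.
No augmenting path remains; maximum matching = 6.
König certificate: {P1, P3, P4, P5, P6, Q4} is a vertex cover of size 6 (every listed pair touches it), so no matching can be larger.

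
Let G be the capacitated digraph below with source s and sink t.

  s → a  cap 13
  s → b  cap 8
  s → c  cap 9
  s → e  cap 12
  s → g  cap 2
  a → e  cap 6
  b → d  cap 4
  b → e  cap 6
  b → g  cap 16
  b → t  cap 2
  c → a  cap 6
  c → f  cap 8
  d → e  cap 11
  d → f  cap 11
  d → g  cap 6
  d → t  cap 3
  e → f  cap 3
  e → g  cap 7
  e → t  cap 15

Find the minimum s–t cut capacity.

Augment s→b→t: bottleneck 2, flow now 2.
Augment s→e→t: bottleneck 12, flow now 14.
Augment s→a→e→t: bottleneck 3, flow now 17.
Augment s→b→d→t: bottleneck 3, flow now 20.
No augmenting path remains; maximum flow = 20.
By max-flow min-cut, the minimum cut capacity equals the max flow.
In the residual graph, reachable from s: {s, a, b, c, d, e, f, g}.
Min-cut edges: b→t (2), d→t (3), e→t (15); capacity 2 + 3 + 15 = 20.

20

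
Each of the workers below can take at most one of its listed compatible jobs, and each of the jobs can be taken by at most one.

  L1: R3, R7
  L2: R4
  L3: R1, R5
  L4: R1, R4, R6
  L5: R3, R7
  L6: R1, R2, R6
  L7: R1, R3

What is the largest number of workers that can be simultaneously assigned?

Unit-capacity flow: source→left, listed edges, right→sink; max matching = max flow.
Augmenting path L1→R3 (+1); matched 1.
Augmenting path L2→R4 (+1); matched 2.
Augmenting path L3→R1 (+1); matched 3.
Augmenting path L4→R6 (+1); matched 4.
Augmenting path L5→R7 (+1); matched 5.
Augmenting path L6→R2 (+1); matched 6.
Augmenting path L7→R1→L3→R5 (+1); matched 7.
No augmenting path remains; maximum matching = 7.
König certificate: {L1, L2, L3, L4, L5, L6, L7} is a vertex cover of size 7 (every listed pair touches it), so no matching can be larger.

7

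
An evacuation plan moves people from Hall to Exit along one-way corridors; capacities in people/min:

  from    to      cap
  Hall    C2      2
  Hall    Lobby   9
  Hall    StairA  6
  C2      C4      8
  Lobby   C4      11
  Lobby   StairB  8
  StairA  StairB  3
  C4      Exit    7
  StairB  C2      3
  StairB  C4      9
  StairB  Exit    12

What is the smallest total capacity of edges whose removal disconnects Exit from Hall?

14

Augment Hall→C2→C4→Exit: bottleneck 2, flow now 2.
Augment Hall→Lobby→C4→Exit: bottleneck 5, flow now 7.
Augment Hall→Lobby→StairB→Exit: bottleneck 4, flow now 11.
Augment Hall→StairA→StairB→Exit: bottleneck 3, flow now 14.
No augmenting path remains; maximum flow = 14.
By max-flow min-cut, the minimum cut capacity equals the max flow.
In the residual graph, reachable from Hall: {Hall, StairA}.
Min-cut edges: Hall→C2 (2), Hall→Lobby (9), StairA→StairB (3); capacity 2 + 9 + 3 = 14.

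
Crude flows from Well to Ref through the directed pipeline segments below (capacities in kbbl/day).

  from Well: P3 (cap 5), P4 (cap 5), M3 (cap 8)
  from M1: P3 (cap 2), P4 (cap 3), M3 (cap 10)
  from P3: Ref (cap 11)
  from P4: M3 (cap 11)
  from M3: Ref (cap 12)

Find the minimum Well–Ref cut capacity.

17

Augment Well→P3→Ref: bottleneck 5, flow now 5.
Augment Well→M3→Ref: bottleneck 8, flow now 13.
Augment Well→P4→M3→Ref: bottleneck 4, flow now 17.
No augmenting path remains; maximum flow = 17.
By max-flow min-cut, the minimum cut capacity equals the max flow.
In the residual graph, reachable from Well: {Well, P4, M3}.
Min-cut edges: Well→P3 (5), M3→Ref (12); capacity 5 + 12 = 17.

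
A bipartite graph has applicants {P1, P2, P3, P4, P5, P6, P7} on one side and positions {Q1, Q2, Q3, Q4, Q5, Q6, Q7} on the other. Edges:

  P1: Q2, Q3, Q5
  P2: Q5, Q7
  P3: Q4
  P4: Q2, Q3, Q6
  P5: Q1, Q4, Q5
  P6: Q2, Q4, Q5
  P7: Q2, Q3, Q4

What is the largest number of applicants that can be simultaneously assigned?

Unit-capacity flow: source→left, listed edges, right→sink; max matching = max flow.
Augmenting path P1→Q2 (+1); matched 1.
Augmenting path P2→Q5 (+1); matched 2.
Augmenting path P3→Q4 (+1); matched 3.
Augmenting path P4→Q3 (+1); matched 4.
Augmenting path P5→Q1 (+1); matched 5.
Augmenting path P6→Q5→P2→Q7 (+1); matched 6.
Augmenting path P7→Q3→P4→Q6 (+1); matched 7.
No augmenting path remains; maximum matching = 7.
König certificate: {P1, P2, P3, P4, P5, P6, P7} is a vertex cover of size 7 (every listed pair touches it), so no matching can be larger.

7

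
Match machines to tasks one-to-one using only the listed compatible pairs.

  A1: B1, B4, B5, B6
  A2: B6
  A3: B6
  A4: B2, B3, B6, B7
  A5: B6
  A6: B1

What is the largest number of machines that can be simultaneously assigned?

4

Unit-capacity flow: source→left, listed edges, right→sink; max matching = max flow.
Augmenting path A1→B1 (+1); matched 1.
Augmenting path A2→B6 (+1); matched 2.
Augmenting path A4→B2 (+1); matched 3.
Augmenting path A6→B1→A1→B4 (+1); matched 4.
No augmenting path remains; maximum matching = 4.
König certificate: {A1, A4, A6, B6} is a vertex cover of size 4 (every listed pair touches it), so no matching can be larger.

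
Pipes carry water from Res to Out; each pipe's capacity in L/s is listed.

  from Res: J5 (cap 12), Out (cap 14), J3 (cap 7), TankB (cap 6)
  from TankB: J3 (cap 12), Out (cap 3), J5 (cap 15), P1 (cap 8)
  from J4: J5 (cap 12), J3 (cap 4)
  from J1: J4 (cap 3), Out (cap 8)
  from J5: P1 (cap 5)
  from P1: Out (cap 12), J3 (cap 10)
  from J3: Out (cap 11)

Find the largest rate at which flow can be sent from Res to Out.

Augment Res→Out: bottleneck 14, flow now 14.
Augment Res→TankB→Out: bottleneck 3, flow now 17.
Augment Res→J3→Out: bottleneck 7, flow now 24.
Augment Res→TankB→P1→Out: bottleneck 3, flow now 27.
Augment Res→J5→P1→Out: bottleneck 5, flow now 32.
No augmenting path remains; maximum flow = 32.
In the residual graph, reachable from Res: {Res, J5}.
Min-cut edges: Res→TankB (6), Res→J3 (7), Res→Out (14), J5→P1 (5); capacity 6 + 7 + 14 + 5 = 32.
This cut is saturated, so no flow can exceed 32.

32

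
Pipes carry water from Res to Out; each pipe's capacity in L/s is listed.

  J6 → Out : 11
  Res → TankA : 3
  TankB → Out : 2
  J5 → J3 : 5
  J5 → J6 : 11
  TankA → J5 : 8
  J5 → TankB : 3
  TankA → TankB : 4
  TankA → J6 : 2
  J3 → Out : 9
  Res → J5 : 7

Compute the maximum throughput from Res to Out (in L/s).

10

Augment Res→TankA→J6→Out: bottleneck 2, flow now 2.
Augment Res→TankA→TankB→Out: bottleneck 1, flow now 3.
Augment Res→J5→J3→Out: bottleneck 5, flow now 8.
Augment Res→J5→J6→Out: bottleneck 2, flow now 10.
No augmenting path remains; maximum flow = 10.
In the residual graph, reachable from Res: {Res}.
Min-cut edges: Res→TankA (3), Res→J5 (7); capacity 3 + 7 = 10.
This cut is saturated, so no flow can exceed 10.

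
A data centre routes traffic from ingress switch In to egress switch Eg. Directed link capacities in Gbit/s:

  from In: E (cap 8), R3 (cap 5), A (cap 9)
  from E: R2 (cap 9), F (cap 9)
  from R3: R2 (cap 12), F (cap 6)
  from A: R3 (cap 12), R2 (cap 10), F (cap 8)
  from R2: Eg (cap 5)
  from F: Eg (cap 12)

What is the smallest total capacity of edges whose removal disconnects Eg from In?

17

Augment In→E→R2→Eg: bottleneck 5, flow now 5.
Augment In→E→F→Eg: bottleneck 3, flow now 8.
Augment In→R3→F→Eg: bottleneck 5, flow now 13.
Augment In→A→F→Eg: bottleneck 4, flow now 17.
No augmenting path remains; maximum flow = 17.
By max-flow min-cut, the minimum cut capacity equals the max flow.
In the residual graph, reachable from In: {In, E, R3, A, R2, F}.
Min-cut edges: R2→Eg (5), F→Eg (12); capacity 5 + 12 = 17.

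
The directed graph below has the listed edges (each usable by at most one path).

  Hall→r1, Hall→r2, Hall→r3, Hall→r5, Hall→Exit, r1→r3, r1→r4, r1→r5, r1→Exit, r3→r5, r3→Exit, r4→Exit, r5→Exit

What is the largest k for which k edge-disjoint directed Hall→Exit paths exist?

Assign every edge capacity 1; by Menger, the answer equals the max flow.
Path Hall→Exit (+1); total 1.
Path Hall→r1→Exit (+1); total 2.
Path Hall→r3→Exit (+1); total 3.
Path Hall→r5→Exit (+1); total 4.
No residual Hall→Exit path; max flow = 4.
Certifying cut of size 4: {Hall→Exit, Hall→r1, Hall→r3, Hall→r5}.

4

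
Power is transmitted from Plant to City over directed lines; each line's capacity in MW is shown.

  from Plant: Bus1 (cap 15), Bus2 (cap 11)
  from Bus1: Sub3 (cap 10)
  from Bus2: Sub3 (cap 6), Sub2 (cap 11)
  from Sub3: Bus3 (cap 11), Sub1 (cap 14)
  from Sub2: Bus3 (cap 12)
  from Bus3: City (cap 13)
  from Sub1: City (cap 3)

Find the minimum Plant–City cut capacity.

16

Augment Plant→Bus1→Sub3→Bus3→City: bottleneck 10, flow now 10.
Augment Plant→Bus2→Sub3→Bus3→City: bottleneck 1, flow now 11.
Augment Plant→Bus2→Sub3→Sub1→City: bottleneck 3, flow now 14.
Augment Plant→Bus2→Sub2→Bus3→City: bottleneck 2, flow now 16.
No augmenting path remains; maximum flow = 16.
By max-flow min-cut, the minimum cut capacity equals the max flow.
In the residual graph, reachable from Plant: {Plant, Bus1, Bus2, Sub3, Sub2, Bus3, Sub1}.
Min-cut edges: Bus3→City (13), Sub1→City (3); capacity 13 + 3 = 16.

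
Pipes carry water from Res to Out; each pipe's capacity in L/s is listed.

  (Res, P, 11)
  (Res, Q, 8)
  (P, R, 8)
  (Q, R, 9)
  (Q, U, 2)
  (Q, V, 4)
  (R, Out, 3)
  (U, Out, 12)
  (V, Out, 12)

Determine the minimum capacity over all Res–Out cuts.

9

Augment Res→P→R→Out: bottleneck 3, flow now 3.
Augment Res→Q→U→Out: bottleneck 2, flow now 5.
Augment Res→Q→V→Out: bottleneck 4, flow now 9.
No augmenting path remains; maximum flow = 9.
By max-flow min-cut, the minimum cut capacity equals the max flow.
In the residual graph, reachable from Res: {Res, P, Q, R}.
Min-cut edges: Q→U (2), Q→V (4), R→Out (3); capacity 2 + 4 + 3 = 9.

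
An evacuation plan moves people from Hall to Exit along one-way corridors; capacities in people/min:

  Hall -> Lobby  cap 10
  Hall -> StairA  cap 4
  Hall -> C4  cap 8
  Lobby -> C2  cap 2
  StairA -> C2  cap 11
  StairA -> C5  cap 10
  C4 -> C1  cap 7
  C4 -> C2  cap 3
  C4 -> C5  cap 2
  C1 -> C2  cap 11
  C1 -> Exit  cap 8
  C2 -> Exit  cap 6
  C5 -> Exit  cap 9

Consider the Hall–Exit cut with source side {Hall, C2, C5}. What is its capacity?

Edges leaving {Hall, C2, C5}: Hall→Lobby (10), Hall→StairA (4), Hall→C4 (8), C2→Exit (6), C5→Exit (9).
Cut capacity = 10 + 4 + 8 + 6 + 9 = 37.

37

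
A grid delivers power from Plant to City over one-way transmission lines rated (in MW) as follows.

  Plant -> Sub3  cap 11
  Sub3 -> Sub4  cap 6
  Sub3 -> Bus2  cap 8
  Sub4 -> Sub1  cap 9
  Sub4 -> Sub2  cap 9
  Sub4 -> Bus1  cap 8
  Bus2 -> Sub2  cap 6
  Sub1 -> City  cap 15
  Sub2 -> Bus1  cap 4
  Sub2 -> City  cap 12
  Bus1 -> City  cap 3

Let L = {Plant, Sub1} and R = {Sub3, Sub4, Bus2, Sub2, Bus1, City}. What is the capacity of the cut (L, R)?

26

Edges leaving {Plant, Sub1}: Plant→Sub3 (11), Sub1→City (15).
Cut capacity = 11 + 15 = 26.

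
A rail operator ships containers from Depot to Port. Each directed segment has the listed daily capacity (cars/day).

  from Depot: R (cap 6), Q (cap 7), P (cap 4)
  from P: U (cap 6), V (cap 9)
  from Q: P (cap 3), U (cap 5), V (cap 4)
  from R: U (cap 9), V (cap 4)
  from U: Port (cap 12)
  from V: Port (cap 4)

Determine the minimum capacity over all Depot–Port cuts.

Augment Depot→P→U→Port: bottleneck 4, flow now 4.
Augment Depot→Q→U→Port: bottleneck 5, flow now 9.
Augment Depot→Q→V→Port: bottleneck 2, flow now 11.
Augment Depot→R→U→Port: bottleneck 3, flow now 14.
Augment Depot→R→V→Port: bottleneck 2, flow now 16.
No augmenting path remains; maximum flow = 16.
By max-flow min-cut, the minimum cut capacity equals the max flow.
In the residual graph, reachable from Depot: {Depot, P, Q, R, U, V}.
Min-cut edges: U→Port (12), V→Port (4); capacity 12 + 4 = 16.

16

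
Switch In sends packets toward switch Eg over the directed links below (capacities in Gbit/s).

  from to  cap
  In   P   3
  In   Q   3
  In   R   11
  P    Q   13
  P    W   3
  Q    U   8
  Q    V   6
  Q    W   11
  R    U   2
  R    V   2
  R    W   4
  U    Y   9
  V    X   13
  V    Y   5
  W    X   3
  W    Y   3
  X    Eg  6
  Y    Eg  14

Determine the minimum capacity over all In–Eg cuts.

14

Augment In→P→W→X→Eg: bottleneck 3, flow now 3.
Augment In→Q→U→Y→Eg: bottleneck 3, flow now 6.
Augment In→R→U→Y→Eg: bottleneck 2, flow now 8.
Augment In→R→V→X→Eg: bottleneck 2, flow now 10.
Augment In→R→W→Y→Eg: bottleneck 3, flow now 13.
Augment In→R→W→P→Q→U→Y→Eg: bottleneck 1, flow now 14. (uses reverse residual edge)
No augmenting path remains; maximum flow = 14.
By max-flow min-cut, the minimum cut capacity equals the max flow.
In the residual graph, reachable from In: {In, R}.
Min-cut edges: In→P (3), In→Q (3), R→U (2), R→V (2), R→W (4); capacity 3 + 3 + 2 + 2 + 4 = 14.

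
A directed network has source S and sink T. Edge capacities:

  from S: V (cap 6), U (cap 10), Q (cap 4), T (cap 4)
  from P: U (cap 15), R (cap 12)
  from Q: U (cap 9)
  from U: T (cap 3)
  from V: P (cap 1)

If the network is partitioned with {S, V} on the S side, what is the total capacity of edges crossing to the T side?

Edges leaving {S, V}: S→Q (4), S→U (10), S→T (4), V→P (1).
Cut capacity = 4 + 10 + 4 + 1 = 19.

19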